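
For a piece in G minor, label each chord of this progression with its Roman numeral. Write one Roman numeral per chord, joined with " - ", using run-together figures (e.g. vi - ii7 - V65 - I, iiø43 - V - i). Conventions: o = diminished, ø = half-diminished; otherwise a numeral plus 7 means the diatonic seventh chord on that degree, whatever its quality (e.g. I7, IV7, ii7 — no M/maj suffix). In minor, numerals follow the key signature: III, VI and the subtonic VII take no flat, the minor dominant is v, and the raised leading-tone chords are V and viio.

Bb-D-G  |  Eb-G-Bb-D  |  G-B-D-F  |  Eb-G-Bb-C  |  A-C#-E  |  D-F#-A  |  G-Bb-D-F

i6 - VI7 - V7/iv - iv65 - V/V - V - i7

Bb-D-G: minor triad on G = scale degree 1 → i6.
Eb-G-Bb-D: root Eb is the submediant; major seventh chord there is VI7.
G-B-D-F: a dominant seventh chord on G, the applied dominant of iv → V7/iv.
Eb-G-Bb-C: root C is the subdominant; minor seventh chord there is iv65.
A-C#-E is the secondary dominant of V (major triad on A): V/V.
D-F#-A: major triad on D = scale degree 5 → V.
G-Bb-D-F has root G, degree 1 in G minor, so i7.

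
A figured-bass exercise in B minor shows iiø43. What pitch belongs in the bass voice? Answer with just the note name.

G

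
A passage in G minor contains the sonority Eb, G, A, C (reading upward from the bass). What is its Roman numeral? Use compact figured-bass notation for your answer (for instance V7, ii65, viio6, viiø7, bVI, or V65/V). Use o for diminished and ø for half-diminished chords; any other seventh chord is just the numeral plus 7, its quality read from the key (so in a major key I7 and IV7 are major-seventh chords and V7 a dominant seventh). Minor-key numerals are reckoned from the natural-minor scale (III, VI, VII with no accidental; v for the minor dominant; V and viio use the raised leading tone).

iiø43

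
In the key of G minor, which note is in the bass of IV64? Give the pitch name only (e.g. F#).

IV in G minor has root C; the chord is C-E-G.
The figure 64 means second inversion — the fifth is in the bass.

G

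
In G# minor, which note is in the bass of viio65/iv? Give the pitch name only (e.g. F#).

The applied chord viio65/iv is rooted on B#: B#-D#-F#-A.
The figure 65 means first inversion — the third is in the bass.

D#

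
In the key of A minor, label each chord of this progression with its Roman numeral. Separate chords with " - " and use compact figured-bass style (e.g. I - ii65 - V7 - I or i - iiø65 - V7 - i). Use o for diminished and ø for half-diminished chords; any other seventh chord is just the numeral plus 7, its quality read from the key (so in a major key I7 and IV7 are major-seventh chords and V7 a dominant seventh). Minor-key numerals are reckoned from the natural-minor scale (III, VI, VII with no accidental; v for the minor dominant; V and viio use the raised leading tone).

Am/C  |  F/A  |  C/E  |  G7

i6 - VI6 - III6 - VII7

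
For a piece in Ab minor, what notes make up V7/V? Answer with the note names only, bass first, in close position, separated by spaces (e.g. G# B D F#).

The slash means an applied dominant: we want the dominant of V. In Ab minor, V is Eb major, and its dominant is built on Bb.
Building a dominant seventh chord on Bb gives Bb-D-F-Ab.

Bb D F Ab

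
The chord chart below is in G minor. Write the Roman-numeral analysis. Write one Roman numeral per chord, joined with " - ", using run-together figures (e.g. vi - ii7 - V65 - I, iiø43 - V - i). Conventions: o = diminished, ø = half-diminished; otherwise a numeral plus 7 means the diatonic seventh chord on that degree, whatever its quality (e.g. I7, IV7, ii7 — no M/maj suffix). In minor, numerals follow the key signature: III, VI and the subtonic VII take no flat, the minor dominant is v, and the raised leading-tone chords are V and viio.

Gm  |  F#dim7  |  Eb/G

Gm: minor triad on G = scale degree 1 → i.
F#dim7: fully diminished seventh chord on F# = scale degree 7 → viio7.
Eb/G has root Eb, degree 6 in G minor, so VI6.

i - viio7 - VI6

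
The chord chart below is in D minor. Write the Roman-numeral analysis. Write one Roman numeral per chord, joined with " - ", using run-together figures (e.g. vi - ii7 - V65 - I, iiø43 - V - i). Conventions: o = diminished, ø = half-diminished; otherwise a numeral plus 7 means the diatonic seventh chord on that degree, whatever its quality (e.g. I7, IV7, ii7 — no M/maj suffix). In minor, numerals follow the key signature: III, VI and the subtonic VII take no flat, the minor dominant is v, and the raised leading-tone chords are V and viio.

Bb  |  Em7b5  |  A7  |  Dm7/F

VI - iiø7 - V7 - i65

Bb: major triad on Bb = scale degree 6 → VI.
Em7b5: half-diminished seventh chord on E = scale degree 2 → iiø7.
A7: dominant seventh chord on A = scale degree 5 → V7.
Dm7/F: root D is the tonic; minor seventh chord there is i65.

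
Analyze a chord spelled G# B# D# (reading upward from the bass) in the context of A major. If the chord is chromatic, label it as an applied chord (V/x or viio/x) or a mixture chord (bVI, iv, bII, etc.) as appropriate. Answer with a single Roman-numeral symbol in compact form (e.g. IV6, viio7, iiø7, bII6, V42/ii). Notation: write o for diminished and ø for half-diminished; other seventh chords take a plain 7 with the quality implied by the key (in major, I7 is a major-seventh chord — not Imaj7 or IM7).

V/iii

The pitches G#-B#-D# form a major triad rooted on G#.
G# is not a diatonic chord root with this quality in A major, but it lies a perfect fifth above C# (iii), so the chord functions as an applied dominant of iii.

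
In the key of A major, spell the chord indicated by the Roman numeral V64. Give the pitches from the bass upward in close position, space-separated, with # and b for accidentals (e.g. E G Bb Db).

The numeral's case and figure indicate a major triad. In A major its root, scale degree 5, is E.
Stacking thirds from E gives E-G#-B.
The figured bass 64 indicates second inversion, placing the fifth (B) in the bass: B-E-G#.

B E G#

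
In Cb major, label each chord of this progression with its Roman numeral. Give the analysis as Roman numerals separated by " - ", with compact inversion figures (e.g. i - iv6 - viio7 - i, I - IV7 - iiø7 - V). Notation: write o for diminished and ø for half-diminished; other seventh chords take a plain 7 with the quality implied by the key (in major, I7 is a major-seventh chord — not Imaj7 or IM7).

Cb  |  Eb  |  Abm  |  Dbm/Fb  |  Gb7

Cb: major triad on Cb = scale degree 1 → I.
Eb: chromatic; Eb is V of vi, so V/vi.
Abm has root Ab, degree 6 in Cb major, so vi.
Dbm/Fb: minor triad on Db = scale degree 2 → ii6.
Gb7: dominant seventh chord on Gb = scale degree 5 → V7.

I - V/vi - vi - ii6 - V7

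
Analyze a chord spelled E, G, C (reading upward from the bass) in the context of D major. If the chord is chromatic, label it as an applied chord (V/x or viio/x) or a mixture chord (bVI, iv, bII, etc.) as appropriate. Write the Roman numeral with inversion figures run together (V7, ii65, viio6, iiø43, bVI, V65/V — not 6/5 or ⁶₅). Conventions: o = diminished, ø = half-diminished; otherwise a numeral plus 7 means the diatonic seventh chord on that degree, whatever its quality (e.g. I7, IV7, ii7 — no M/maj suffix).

Stacked in thirds the chord is C-E-G: a major triad on C.
C is the lowered seventh degree of D major (diatonic 7 would be C#). This is a major triad on the lowered seventh degree (the subtonic), borrowed from the parallel minor.
With E in the bass the chord is in first inversion, so the figured bass is 6.

bVII6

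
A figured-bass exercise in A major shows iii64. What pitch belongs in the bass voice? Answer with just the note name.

iii in A major has root C#; the chord is C#-E-G#.
The figure 64 means second inversion — the fifth is in the bass.

G#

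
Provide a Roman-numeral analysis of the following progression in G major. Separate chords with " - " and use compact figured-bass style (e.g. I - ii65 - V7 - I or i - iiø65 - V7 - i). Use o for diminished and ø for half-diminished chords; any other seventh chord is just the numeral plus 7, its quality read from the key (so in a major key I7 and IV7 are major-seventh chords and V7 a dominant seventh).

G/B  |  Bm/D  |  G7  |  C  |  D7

G/B: root G is the tonic; major triad there is I6.
Bm/D: minor triad on B = scale degree 3 → iii6.
G7 is the secondary dominant of IV (dominant seventh chord on G): V7/IV.
C: major triad on C = scale degree 4 → IV.
D7: dominant seventh chord on D = scale degree 5 → V7.

I6 - iii6 - V7/IV - IV - V7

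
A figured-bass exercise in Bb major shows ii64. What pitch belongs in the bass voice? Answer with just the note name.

ii in Bb major has root C; the chord is C-Eb-G.
The figure 64 means second inversion — the fifth is in the bass.

G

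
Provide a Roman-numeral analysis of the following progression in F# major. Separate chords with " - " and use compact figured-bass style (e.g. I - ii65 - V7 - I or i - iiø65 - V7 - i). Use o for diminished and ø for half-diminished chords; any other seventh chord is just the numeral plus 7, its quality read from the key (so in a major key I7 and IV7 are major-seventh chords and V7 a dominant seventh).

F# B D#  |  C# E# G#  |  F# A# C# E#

IV64 - V - I7

F#-B-D#: major triad on B = scale degree 4 → IV64.
C#-E#-G#: root C# is the dominant; major triad there is V.
F#-A#-C#-E# has root F#, degree 1 in F# major, so I7.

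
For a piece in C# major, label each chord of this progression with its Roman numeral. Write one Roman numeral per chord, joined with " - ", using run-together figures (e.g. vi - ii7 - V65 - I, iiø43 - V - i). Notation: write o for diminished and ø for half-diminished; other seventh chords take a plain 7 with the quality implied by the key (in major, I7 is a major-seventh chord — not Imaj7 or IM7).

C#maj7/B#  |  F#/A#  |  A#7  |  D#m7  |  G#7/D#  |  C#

C#maj7/B# has root C#, degree 1 in C# major, so I42.
F#/A#: root F# is the subdominant; major triad there is IV6.
A#7: a dominant seventh chord on A#, the applied dominant of ii → V7/ii.
D#m7: root D# is the supertonic; minor seventh chord there is ii7.
G#7/D# has root G#, degree 5 in C# major, so V43.
C#: root C# is the tonic; major triad there is I.

I42 - IV6 - V7/ii - ii7 - V43 - I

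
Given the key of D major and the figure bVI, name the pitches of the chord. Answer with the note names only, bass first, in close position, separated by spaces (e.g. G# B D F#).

Bb D F

bVI is a major triad on the lowered sixth degree, borrowed from the parallel minor. In D major that root is Bb.
So the chord is Bb-D-F, a major triad.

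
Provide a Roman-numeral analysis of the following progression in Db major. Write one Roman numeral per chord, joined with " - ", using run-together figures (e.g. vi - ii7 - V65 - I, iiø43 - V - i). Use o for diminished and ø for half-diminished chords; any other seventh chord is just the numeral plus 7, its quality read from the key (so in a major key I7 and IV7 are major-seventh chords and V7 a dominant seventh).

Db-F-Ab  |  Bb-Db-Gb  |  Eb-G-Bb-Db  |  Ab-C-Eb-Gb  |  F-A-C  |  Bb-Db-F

I - IV6 - V7/V - V7 - V/vi - vi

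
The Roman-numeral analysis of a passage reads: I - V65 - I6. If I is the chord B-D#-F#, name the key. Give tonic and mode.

The chord B is a major triad rooted on B; its label is I.
If B is scale degree 1 and the mode makes that degree carry a major triad, the tonic is B and the mode is major.

B major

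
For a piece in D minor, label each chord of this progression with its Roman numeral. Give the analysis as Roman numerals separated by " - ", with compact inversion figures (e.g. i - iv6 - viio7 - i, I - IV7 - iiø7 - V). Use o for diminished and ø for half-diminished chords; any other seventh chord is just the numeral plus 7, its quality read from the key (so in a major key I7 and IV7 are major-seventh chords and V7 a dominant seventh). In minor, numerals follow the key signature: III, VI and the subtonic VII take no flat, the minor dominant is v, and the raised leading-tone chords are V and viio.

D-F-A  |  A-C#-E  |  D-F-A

D-F-A has root D, degree 1 in D minor, so i.
A-C#-E: major triad on A = scale degree 5 → V.
D-F-A has root D, degree 1 in D minor, so i.

i - V - i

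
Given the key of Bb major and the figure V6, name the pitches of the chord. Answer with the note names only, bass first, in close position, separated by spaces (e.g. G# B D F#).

A C F

The numeral's case and figure indicate a major triad. In Bb major its root, the dominant, is F.
That chord is spelled F-A-C.
With the 6 figure the chord is in first inversion; from the bass A upward in close position it reads A-C-F.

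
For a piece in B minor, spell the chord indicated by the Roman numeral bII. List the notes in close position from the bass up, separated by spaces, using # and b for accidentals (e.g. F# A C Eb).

Scale degree 2 in B minor is C#; lowering it a half step gives C. bII is the Neapolitan chord — a major triad on the lowered second degree.
So the chord is C-E-G, a major triad.

C E G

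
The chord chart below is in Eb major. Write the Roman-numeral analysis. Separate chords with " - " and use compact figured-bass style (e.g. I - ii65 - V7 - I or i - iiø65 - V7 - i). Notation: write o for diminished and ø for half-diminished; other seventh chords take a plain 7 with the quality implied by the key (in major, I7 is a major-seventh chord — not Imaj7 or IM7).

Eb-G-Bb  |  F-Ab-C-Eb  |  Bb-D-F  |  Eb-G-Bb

I - ii7 - V - I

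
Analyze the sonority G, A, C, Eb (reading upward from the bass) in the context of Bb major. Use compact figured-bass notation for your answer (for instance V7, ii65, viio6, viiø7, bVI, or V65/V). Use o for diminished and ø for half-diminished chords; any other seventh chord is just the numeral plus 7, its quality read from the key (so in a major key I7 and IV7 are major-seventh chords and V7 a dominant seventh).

Stacked in thirds the chord is A-C-Eb-G: a half-diminished seventh chord on A.
In Bb major, A is the leading tone; the diatonic half-diminished seventh chord there is viiø7.
With G in the bass the chord is in third inversion, so the figured bass is 42.

viiø42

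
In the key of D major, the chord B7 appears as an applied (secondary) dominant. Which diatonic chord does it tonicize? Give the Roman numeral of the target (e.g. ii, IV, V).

ii

The chord is a dominant seventh chord on B.
A dominant resolves down a perfect fifth: B → E. In D major, E is scale degree 2, i.e. ii.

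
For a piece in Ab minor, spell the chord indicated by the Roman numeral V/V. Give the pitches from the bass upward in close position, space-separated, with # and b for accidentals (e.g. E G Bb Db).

V/V is a secondary dominant — the dominant triad of V. V in Ab minor is Eb, so the applied chord's root is Bb, a perfect fifth above.
Building a major triad on Bb gives Bb-D-F.

Bb D F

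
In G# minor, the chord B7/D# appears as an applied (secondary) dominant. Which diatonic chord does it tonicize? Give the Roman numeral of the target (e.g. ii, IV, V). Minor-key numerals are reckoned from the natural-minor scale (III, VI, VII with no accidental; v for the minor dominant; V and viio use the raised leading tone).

VI

The chord is a dominant seventh chord on B.
A dominant resolves down a perfect fifth: B → E. In G# minor, E is scale degree 6, i.e. VI.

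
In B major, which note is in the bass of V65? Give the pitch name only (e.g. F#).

V in B major has root F#; the chord is F#-A#-C#-E.
The figure 65 means first inversion — the third is in the bass.

A#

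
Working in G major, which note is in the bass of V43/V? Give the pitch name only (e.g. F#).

E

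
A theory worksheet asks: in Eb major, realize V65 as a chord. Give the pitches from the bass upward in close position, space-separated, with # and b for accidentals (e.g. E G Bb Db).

D F Ab Bb

In Eb major, the dominant is Bb, and the diatonic chord built there is a dominant seventh chord.
That chord is spelled Bb-D-F-Ab.
The figured bass 65 indicates first inversion, placing the third (D) in the bass: D-F-Ab-Bb.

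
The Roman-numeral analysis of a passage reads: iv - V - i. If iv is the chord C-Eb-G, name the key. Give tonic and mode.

G minor

iv is given as C-Eb-G — a minor triad with root C.
Counting down 3 scale steps from C places the tonic on G; a minor triad on degree 4 is diatonic only in minor.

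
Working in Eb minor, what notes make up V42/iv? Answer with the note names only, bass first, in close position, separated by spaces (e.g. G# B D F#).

The slash means an applied dominant: we want the dominant of iv. In Eb minor, iv is Ab minor, and its dominant is built on Eb.
Building a dominant seventh chord on Eb gives Eb-G-Bb-Db.
The figured bass 42 indicates third inversion, placing the seventh (Db) in the bass: Db-Eb-G-Bb.

Db Eb G Bb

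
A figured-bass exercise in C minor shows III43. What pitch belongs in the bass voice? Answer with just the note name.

Bb

III in C minor has root Eb; the chord is Eb-G-Bb-D.
The figure 43 means second inversion — the fifth is in the bass.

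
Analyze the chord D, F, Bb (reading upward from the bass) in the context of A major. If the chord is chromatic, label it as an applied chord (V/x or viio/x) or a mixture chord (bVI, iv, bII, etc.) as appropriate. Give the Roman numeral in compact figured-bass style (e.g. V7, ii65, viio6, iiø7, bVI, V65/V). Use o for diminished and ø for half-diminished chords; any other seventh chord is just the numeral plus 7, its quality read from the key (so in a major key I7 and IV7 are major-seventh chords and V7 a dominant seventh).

bII6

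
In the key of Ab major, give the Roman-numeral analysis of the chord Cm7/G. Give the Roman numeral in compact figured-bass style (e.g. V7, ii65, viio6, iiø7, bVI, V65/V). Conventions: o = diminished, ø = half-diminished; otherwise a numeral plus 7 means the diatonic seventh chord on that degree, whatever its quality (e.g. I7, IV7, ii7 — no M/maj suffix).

iii43

The pitches C-Eb-G-Bb form a minor seventh chord rooted on C.
C is scale degree 3 in Ab major, and a minor seventh chord on that degree is written iii7.
With G in the bass the chord is in second inversion, so the figured bass is 43.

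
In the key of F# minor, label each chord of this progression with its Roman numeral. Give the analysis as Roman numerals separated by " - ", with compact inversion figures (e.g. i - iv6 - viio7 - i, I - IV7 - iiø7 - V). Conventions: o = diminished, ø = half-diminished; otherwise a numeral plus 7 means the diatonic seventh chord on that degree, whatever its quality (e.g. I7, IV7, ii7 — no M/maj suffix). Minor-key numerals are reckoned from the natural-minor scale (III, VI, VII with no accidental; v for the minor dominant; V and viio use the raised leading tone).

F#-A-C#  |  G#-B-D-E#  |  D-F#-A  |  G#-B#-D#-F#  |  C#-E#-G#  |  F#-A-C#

i - viio65 - VI - V7/V - V - i

F#-A-C#: minor triad on F# = scale degree 1 → i.
G#-B-D-E#: root E# is the leading tone; fully diminished seventh chord there is viio65.
D-F#-A: major triad on D = scale degree 6 → VI.
G#-B#-D#-F#: chromatic; G# is V of V, so V7/V.
C#-E#-G#: root C# is the dominant; major triad there is V.
F#-A-C# has root F#, degree 1 in F# minor, so i.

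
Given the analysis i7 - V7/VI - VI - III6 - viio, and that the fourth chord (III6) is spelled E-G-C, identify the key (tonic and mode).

III6 is given as E-G-C — a major triad with root C.
If C is scale degree 3 and the mode makes that degree carry a major triad, the tonic is A and the mode is minor.

A minor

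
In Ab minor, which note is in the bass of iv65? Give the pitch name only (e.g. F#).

iv in Ab minor has root Db; the chord is Db-Fb-Ab-Cb.
The figure 65 means first inversion — the third is in the bass.

Fb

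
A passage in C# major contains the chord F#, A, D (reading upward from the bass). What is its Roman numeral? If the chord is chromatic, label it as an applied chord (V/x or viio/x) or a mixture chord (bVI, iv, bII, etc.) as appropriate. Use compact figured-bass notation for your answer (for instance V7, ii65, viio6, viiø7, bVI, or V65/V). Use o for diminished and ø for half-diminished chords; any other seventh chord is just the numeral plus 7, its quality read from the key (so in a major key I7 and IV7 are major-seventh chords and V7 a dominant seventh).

The pitches D-F#-A form a major triad rooted on D.
D is the lowered second degree of C# major (diatonic 2 would be D#). This is the Neapolitan sixth — a major triad on the lowered second degree, here in its customary first inversion.
With F# in the bass the chord is in first inversion, so the figured bass is 6.

bII6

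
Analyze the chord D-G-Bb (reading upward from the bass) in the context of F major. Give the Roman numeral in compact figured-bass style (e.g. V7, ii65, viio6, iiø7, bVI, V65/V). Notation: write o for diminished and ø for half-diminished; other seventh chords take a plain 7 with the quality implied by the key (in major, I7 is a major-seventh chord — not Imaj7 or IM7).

Stacked in thirds the chord is G-Bb-D: a minor triad on G.
G is scale degree 2 in F major, and a minor triad on that degree is written ii.
With D in the bass the chord is in second inversion, so the figured bass is 64.

ii64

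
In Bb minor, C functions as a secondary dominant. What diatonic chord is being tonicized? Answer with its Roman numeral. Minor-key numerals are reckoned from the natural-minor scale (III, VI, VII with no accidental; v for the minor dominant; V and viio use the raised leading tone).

The chord is a major triad on C.
A dominant resolves down a perfect fifth: C → F. In Bb minor, F is scale degree 5, i.e. V.

V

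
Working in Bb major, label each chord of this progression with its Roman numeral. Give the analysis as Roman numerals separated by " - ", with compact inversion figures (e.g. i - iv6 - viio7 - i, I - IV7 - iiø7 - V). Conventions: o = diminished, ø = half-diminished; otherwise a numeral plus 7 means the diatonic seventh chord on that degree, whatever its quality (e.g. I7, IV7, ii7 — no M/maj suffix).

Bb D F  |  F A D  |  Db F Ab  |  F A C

Bb-D-F: root Bb is the tonic; major triad there is I.
F-A-D: minor triad on D = scale degree 3 → iii6.
Db-F-Ab is non-diatonic — bIII, a mixture chord from Bb minor.
F-A-C: major triad on F = scale degree 5 → V.

I - iii6 - bIII - V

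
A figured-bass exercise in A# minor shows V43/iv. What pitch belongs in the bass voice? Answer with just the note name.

E#

The applied chord V43/iv is rooted on A#: A#-C##-E#-G#.
The figure 43 means second inversion — the fifth is in the bass.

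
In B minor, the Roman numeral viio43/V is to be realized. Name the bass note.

B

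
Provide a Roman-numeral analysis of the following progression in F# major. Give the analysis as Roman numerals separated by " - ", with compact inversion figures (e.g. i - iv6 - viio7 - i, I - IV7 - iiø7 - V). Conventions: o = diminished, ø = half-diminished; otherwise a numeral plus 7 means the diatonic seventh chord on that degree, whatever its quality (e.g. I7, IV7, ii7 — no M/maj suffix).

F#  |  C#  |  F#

F#: root F# is the tonic; major triad there is I.
C# has root C#, degree 5 in F# major, so V.
F#: major triad on F# = scale degree 1 → I.

I - V - I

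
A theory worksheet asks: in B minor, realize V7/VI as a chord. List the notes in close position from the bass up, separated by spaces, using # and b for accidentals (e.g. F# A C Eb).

D F# A C

V7/VI is a secondary dominant — the dominant seventh of VI. VI in B minor is G, so the applied chord's root is D, a perfect fifth above.
Building a dominant seventh chord on D gives D-F#-A-C.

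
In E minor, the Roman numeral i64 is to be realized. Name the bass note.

B

i in E minor has root E; the chord is E-G-B.
The figure 64 means second inversion — the fifth is in the bass.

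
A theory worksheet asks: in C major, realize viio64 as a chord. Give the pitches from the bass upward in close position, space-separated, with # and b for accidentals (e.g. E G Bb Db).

F B D

In C major, the seventh degree is B, and the diatonic chord built there is a diminished triad.
Stacking thirds from B gives B-D-F.
The figured bass 64 indicates second inversion, placing the fifth (F) in the bass: F-B-D.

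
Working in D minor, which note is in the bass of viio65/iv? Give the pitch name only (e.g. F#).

The applied chord viio65/iv is rooted on F#: F#-A-C-Eb.
The figure 65 means first inversion — the third is in the bass.

A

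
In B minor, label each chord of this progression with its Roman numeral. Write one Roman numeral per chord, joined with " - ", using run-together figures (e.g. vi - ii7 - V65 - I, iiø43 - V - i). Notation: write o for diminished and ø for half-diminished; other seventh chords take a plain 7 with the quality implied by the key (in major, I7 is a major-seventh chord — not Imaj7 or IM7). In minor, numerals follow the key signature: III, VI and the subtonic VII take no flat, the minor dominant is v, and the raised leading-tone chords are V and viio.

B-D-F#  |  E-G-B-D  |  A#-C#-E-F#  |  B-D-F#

i - iv7 - V65 - i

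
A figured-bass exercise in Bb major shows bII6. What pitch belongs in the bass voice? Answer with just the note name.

bII in Bb major has root Cb; the chord is Cb-Eb-Gb.
The figure 6 means first inversion — the third is in the bass.

Eb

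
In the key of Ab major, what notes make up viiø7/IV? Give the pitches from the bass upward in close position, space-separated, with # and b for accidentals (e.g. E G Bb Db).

C Eb Gb Bb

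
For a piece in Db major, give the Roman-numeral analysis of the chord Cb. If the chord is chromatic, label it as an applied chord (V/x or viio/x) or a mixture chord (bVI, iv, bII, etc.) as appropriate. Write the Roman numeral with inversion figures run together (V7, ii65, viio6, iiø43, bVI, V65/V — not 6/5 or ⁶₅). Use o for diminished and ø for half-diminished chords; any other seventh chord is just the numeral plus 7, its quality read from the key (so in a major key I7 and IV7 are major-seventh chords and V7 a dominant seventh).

bVII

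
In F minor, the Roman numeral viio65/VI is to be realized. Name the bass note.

Eb

The applied chord viio65/VI is rooted on C: C-Eb-Gb-Bbb.
The figure 65 means first inversion — the third is in the bass.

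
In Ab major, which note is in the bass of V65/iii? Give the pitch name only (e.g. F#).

B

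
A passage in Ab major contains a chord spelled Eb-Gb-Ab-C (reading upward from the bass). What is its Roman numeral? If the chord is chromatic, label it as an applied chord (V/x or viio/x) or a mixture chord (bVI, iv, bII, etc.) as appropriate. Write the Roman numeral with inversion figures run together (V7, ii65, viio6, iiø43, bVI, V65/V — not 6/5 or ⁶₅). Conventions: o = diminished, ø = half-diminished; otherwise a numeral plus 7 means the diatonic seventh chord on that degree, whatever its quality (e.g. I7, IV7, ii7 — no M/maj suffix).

V43/IV

The pitches Ab-C-Eb-Gb form a dominant seventh chord rooted on Ab.
Ab is not a diatonic chord root with this quality in Ab major, but it lies a perfect fifth above Db (IV), so the chord functions as an applied dominant of IV.
With Eb in the bass the chord is in second inversion, so the figured bass is 43.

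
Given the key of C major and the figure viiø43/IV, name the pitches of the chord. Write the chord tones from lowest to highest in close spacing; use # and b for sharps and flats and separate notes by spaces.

viiø43/IV is a secondary leading-tone chord. The target IV is F in C major; the applied chord is rooted a semitone below, on E.
Building a half-diminished seventh chord on E gives E-G-Bb-D.
With the 43 figure the chord is in second inversion; from the bass Bb upward in close position it reads Bb-D-E-G.

Bb D E G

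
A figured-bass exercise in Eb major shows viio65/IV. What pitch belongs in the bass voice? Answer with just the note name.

The applied chord viio65/IV is rooted on G: G-Bb-Db-Fb.
The figure 65 means first inversion — the third is in the bass.

Bb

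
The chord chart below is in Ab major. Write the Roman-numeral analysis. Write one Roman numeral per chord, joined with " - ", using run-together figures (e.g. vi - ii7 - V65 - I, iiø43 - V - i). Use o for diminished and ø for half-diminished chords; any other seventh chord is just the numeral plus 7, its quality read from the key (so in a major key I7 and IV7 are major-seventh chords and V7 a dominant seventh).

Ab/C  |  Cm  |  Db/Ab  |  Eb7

I6 - iii - IV64 - V7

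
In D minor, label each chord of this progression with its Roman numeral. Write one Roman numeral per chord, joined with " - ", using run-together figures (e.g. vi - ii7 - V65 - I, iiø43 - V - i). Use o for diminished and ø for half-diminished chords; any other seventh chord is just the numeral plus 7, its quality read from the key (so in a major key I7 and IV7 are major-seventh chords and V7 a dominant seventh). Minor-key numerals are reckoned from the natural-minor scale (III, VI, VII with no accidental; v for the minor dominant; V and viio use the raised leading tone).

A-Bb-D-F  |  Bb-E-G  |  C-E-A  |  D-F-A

VI42 - iio64 - v6 - i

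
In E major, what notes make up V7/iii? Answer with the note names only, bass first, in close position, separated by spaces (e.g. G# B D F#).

D# F## A# C#

The slash means an applied dominant: we want the dominant of iii. In E major, iii is G# minor, and its dominant is built on D#.
Building a dominant seventh chord on D# gives D#-F##-A#-C#.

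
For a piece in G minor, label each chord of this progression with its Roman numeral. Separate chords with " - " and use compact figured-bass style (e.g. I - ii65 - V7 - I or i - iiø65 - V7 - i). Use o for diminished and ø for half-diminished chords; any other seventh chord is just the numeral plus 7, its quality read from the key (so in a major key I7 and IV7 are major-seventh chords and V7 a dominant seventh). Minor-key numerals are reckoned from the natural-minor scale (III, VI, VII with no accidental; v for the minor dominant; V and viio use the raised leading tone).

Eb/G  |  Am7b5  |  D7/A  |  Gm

Eb/G: major triad on Eb = scale degree 6 → VI6.
Am7b5: half-diminished seventh chord on A = scale degree 2 → iiø7.
D7/A: dominant seventh chord on D = scale degree 5 → V43.
Gm has root G, degree 1 in G minor, so i.

VI6 - iiø7 - V43 - i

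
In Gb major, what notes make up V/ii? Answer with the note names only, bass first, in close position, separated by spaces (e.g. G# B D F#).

Eb G Bb

The slash means an applied dominant: we want the dominant of ii. In Gb major, ii is Ab minor, and its dominant is built on Eb.
Building a major triad on Eb gives Eb-G-Bb.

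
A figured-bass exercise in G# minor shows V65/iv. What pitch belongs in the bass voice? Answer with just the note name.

B#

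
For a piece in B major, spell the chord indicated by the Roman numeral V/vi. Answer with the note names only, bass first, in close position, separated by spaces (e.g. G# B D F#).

D# F## A#

V/vi is a secondary dominant — the dominant triad of vi. vi in B major is G#, so the applied chord's root is D#, a perfect fifth above.
Building a major triad on D# gives D#-F##-A#.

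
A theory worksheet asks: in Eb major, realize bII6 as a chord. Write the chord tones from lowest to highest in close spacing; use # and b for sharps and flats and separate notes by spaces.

bII6 is the Neapolitan sixth — a major triad on the lowered second degree, here in its customary first inversion. In Eb major that root is Fb.
So the chord is Fb-Ab-Cb, a major triad.
With the 6 figure the chord is in first inversion; from the bass Ab upward in close position it reads Ab-Cb-Fb.

Ab Cb Fb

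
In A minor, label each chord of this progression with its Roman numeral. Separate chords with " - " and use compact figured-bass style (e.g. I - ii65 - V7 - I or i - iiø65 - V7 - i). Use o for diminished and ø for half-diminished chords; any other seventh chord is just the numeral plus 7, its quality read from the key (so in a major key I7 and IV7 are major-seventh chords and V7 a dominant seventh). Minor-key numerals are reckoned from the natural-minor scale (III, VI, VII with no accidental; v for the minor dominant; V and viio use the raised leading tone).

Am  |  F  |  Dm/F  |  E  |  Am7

i - VI - iv6 - V - i7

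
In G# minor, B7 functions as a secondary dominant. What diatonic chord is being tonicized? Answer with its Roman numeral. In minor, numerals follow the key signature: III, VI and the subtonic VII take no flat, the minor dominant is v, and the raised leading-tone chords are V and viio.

VI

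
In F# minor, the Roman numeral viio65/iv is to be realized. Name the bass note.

The applied chord viio65/iv is rooted on A#: A#-C#-E-G.
The figure 65 means first inversion — the third is in the bass.

C#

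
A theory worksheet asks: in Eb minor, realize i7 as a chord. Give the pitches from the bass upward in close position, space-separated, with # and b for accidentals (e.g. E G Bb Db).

In Eb minor, scale degree 1 is Eb, and the diatonic chord built there is a minor seventh chord.
That chord is spelled Eb-Gb-Bb-Db.

Eb Gb Bb Db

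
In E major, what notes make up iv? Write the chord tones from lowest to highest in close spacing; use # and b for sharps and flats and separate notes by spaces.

A C E

iv is the minor subdominant, borrowed from the parallel minor. In E major that root is A.
So the chord is A-C-E, a minor triad.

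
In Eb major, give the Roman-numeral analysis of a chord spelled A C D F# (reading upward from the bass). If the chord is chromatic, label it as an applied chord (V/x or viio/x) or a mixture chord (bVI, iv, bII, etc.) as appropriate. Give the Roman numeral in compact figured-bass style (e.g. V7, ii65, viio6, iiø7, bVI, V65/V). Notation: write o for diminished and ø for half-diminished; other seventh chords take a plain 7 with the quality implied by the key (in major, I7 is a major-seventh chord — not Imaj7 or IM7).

The pitches D-F#-A-C form a dominant seventh chord rooted on D.
D is not a diatonic chord root with this quality in Eb major, but it lies a perfect fifth above G (iii), so the chord functions as an applied dominant of iii.
With A in the bass the chord is in second inversion, so the figured bass is 43.

V43/iii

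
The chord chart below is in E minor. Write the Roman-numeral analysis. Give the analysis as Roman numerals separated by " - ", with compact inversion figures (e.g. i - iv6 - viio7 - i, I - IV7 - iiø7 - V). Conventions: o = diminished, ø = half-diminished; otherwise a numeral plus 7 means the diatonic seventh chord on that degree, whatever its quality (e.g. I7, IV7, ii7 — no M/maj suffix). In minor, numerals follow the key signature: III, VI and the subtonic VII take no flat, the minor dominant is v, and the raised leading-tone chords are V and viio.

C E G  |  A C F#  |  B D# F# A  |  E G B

VI - iio6 - V7 - i

C-E-G: major triad on C = scale degree 6 → VI.
A-C-F#: root F# is the supertonic; diminished triad there is iio6.
B-D#-F#-A has root B, degree 5 in E minor, so V7.
E-G-B: minor triad on E = scale degree 1 → i.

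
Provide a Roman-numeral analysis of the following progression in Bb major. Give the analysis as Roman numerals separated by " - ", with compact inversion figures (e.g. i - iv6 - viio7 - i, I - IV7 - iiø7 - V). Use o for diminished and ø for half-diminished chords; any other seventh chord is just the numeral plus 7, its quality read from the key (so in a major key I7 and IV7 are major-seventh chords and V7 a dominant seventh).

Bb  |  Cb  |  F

Bb: major triad on Bb = scale degree 1 → I.
Cb: major triad on Cb — chromatic; Cb is the lowered second degree, so this is the Neapolitan chord, bII.
F has root F, degree 5 in Bb major, so V.

I - bII - V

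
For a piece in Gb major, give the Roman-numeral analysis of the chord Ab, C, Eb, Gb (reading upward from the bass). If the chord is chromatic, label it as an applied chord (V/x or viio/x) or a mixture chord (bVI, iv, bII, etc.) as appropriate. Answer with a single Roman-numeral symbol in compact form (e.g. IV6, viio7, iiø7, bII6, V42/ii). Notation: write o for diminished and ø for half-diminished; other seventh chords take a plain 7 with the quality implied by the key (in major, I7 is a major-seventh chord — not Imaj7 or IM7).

V7/V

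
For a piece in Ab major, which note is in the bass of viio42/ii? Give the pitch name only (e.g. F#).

Gb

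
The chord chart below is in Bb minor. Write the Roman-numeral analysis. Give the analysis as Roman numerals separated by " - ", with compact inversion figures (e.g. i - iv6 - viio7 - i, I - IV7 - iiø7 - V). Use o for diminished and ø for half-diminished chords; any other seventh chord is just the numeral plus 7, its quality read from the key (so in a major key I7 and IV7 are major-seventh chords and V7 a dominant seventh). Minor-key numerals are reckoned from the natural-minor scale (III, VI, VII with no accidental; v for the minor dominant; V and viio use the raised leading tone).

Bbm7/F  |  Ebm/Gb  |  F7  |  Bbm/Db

i43 - iv6 - V7 - i6

Bbm7/F: minor seventh chord on Bb = scale degree 1 → i43.
Ebm/Gb has root Eb, degree 4 in Bb minor, so iv6.
F7: dominant seventh chord on F = scale degree 5 → V7.
Bbm/Db: root Bb is the tonic; minor triad there is i6.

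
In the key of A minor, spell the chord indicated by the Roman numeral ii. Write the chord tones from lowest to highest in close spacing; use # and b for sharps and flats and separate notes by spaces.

B D F#

ii is the minor supertonic, borrowed from the parallel major (the Dorian ii). In A minor that root is B.
So the chord is B-D-F#.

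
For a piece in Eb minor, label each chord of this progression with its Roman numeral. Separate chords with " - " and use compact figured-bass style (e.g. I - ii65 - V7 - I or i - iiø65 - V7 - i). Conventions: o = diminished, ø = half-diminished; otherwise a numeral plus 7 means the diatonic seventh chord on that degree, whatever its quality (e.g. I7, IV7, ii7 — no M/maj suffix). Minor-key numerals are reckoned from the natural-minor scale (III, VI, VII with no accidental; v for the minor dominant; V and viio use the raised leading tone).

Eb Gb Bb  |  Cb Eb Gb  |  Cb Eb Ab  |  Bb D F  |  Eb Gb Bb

i - VI - iv6 - V - i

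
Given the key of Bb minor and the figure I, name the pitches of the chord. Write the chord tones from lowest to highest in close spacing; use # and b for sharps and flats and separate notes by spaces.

I is the major tonic (Picardy third), borrowed from the parallel major. In Bb minor that root is Bb.
So the chord is Bb-D-F.

Bb D F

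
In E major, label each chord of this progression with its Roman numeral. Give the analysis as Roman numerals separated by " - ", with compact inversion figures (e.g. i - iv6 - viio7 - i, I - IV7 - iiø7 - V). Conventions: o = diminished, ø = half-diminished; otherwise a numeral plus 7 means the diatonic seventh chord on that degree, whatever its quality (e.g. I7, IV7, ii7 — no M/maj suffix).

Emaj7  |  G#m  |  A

I7 - iii - IV

Emaj7: root E is the tonic; major seventh chord there is I7.
G#m: minor triad on G# = scale degree 3 → iii.
A: major triad on A = scale degree 4 → IV.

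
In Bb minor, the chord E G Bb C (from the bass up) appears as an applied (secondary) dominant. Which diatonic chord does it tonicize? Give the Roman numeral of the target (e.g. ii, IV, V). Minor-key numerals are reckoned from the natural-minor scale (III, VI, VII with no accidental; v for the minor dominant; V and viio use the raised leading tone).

V

The chord is a dominant seventh chord on C.
A dominant resolves down a perfect fifth: C → F. In Bb minor, F is scale degree 5, i.e. V.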